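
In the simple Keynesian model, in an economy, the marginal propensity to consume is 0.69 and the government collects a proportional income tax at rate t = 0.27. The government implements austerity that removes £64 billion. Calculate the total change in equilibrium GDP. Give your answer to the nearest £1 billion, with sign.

Expenditure multiplier = 1/(1 − c(1−t)) = 1/(1 − 0.69×0.73) = 1/0.4963 ≈ 2.015.
ΔY = k × ΔG = (−£64 billion) / 0.4963 ≈ −£129 billion.

−£129 billion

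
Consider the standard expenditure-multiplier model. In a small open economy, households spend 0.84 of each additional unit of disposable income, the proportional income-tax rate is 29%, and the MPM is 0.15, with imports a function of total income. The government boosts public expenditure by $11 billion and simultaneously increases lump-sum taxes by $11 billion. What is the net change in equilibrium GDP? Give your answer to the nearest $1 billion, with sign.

+$3 billion

Expenditure multiplier = 1/(1 − c(1−t) + m) = 1/(1 − 0.84×0.71 + 0.15) = 1/0.5536 ≈ 1.806.
ΔG contributes k·ΔG = (+$11 billion) / 0.5536 ≈ +$19.9 billion.
ΔT of +$11 billion changes first-round spending by −c·ΔT = −$9.24 billion, contributing k·(−c·ΔT) = (−$9.24 billion) / 0.5536 ≈ −$16.7 billion.
Net ΔY = k(ΔG − c·ΔT) = (+$1.76 billion) / 0.5536 ≈ +$3 billion.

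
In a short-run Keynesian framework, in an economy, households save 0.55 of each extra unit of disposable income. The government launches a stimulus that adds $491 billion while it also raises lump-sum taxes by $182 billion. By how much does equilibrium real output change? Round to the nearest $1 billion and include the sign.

MPC = 1 − MPS = 1 − 0.55 = 0.45.
Expenditure multiplier = 1/(1 − MPC) = 1/(1 − 0.45) = 1/0.55 ≈ 1.818.
ΔG contributes k·ΔG = (+$491 billion) / 0.55 ≈ +$892.7 billion.
ΔT of +$182 billion changes first-round spending by −c·ΔT = −$81.9 billion, contributing k·(−c·ΔT) = (−$81.9 billion) / 0.55 ≈ −$148.9 billion.
Net ΔY = k(ΔG − c·ΔT) = (+$409.1 billion) / 0.55 ≈ +$744 billion.

+$744 billion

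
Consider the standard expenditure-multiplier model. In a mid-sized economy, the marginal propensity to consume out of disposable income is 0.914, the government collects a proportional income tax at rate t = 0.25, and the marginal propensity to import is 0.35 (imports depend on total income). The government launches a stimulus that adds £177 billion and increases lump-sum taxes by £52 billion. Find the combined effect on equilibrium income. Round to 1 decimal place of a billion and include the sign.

Expenditure multiplier = 1/(1 − c(1−t) + m) = 1/(1 − 0.914×0.75 + 0.35) = 1/0.6645 ≈ 1.505.
ΔG contributes k·ΔG = (+£177 billion) / 0.6645 ≈ +£266.4 billion.
ΔT of +£52 billion changes first-round spending by −c·ΔT = −£47.528 billion, contributing k·(−c·ΔT) = (−£47.528 billion) / 0.6645 ≈ −£71.5 billion.
Net ΔY = k(ΔG − c·ΔT) = (+£129.472 billion) / 0.6645 ≈ +£194.8 billion.

+£194.8 billion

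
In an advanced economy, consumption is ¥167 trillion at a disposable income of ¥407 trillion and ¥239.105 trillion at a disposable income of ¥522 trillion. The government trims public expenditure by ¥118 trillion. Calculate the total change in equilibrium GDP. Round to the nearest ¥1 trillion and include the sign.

−¥316 trillion

MPC = ΔC/ΔYd = (239.105 − 167)/(522 − 407) = 72.105/115 = 0.627.
Spending multiplier = 1/(1 − MPC) = 1/(1 − 0.627) = 1/0.373 ≈ 2.681.
ΔY = k × ΔG = (−¥118 trillion) / 0.373 ≈ −¥316 trillion.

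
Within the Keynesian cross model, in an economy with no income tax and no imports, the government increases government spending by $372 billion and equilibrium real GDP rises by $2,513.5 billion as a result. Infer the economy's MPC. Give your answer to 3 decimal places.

Implied spending multiplier k = ΔY/ΔG = 2,513.5/372 ≈ 6.7567.
Since k = 1/(1 − MPC), MPC = 1 − 1/k = 1 − ΔG/ΔY = 1 − 372/2,513.5 ≈ 0.852.

0.852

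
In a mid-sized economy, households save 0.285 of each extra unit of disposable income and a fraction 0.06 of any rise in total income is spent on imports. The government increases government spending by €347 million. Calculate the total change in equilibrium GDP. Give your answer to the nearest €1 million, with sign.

+€1,006 million

MPC = 1 − MPS = 1 − 0.285 = 0.715.
Expenditure multiplier = 1/(1 − c + m) = 1/(1 − 0.715 + 0.06) = 1/0.345 ≈ 2.899.
ΔY = k × ΔG = (+€347 million) / 0.345 ≈ +€1,006 million.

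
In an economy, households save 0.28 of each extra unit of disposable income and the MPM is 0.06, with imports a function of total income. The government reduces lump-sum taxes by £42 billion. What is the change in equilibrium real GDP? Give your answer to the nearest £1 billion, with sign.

MPC = 1 − MPS = 1 − 0.28 = 0.72.
A lump-sum tax change of −£42 billion shifts disposable income by +£42 billion; first-round consumption changes by −c × ΔT = −0.72 × (−£42 billion) = +£30.24 billion.
Expenditure multiplier = 1/(1 − c + m) = 1/(1 − 0.72 + 0.06) = 1/0.34 ≈ 2.941.
The tax multiplier is −c × k ≈ −2.118, so ΔY = k × (−c·ΔT) = (+£30.24 billion) / 0.34 ≈ +£89 billion.

+£89 billion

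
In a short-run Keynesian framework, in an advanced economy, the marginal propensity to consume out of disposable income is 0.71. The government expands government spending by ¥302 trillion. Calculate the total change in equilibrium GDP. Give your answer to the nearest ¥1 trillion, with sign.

Expenditure multiplier = 1/(1 − MPC) = 1/(1 − 0.71) = 1/0.29 ≈ 3.448.
ΔY = k × ΔG = (+¥302 trillion) / 0.29 ≈ +¥1,041 trillion.

+¥1,041 trillion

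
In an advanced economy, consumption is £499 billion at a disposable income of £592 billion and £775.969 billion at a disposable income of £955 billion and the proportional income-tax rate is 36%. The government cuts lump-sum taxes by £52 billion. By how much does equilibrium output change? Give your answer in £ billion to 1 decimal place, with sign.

MPC = ΔC/ΔYd = (775.969 − 499)/(955 − 592) = 276.969/363 = 0.763.
A lump-sum tax change of −£52 billion shifts disposable income by +£52 billion; first-round consumption changes by −c × ΔT = −0.763 × (−£52 billion) = +£39.676 billion.
Expenditure multiplier = 1/(1 − c(1−t)) = 1/(1 − 0.763×0.64) = 1/0.51168 ≈ 1.954.
The tax multiplier is −c × k ≈ −1.491, so ΔY = k × (−c·ΔT) = (+£39.676 billion) / 0.51168 ≈ +£77.5 billion.

+£77.5 billion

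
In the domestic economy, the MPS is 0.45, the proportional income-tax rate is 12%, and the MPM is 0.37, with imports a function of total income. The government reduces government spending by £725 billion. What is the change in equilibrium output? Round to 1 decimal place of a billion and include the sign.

MPC = 1 − MPS = 1 − 0.45 = 0.55.
Government-spending multiplier = 1/(1 − c(1−t) + m) = 1/(1 − 0.55×0.88 + 0.37) = 1/0.886 ≈ 1.129.
ΔY = k × ΔG = (−£725 billion) / 0.886 ≈ −£818.3 billion.

−£818.3 billion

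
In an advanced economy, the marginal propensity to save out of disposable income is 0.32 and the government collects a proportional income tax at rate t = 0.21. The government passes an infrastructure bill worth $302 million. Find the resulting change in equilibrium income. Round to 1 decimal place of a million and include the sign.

+$652.5 million

MPC = 1 − MPS = 1 − 0.32 = 0.68.
Expenditure multiplier = 1/(1 − c(1−t)) = 1/(1 − 0.68×0.79) = 1/0.4628 ≈ 2.161.
ΔY = k × ΔG = (+$302 million) / 0.4628 ≈ +$652.5 million.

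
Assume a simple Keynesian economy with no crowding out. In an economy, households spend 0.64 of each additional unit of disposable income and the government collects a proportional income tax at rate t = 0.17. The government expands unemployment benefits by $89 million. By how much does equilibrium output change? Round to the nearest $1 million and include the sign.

+$122 million

The transfer change shifts disposable income by +$89 million, so first-round consumption changes by c·ΔTR = 0.64 × (+$89 million) = +$56.96 million.
Expenditure multiplier = 1/(1 − c(1−t)) = 1/(1 − 0.64×0.83) = 1/0.4688 ≈ 2.133.
The transfer multiplier is c × k ≈ 1.365, so ΔY = k × (c·ΔTR) = (+$56.96 million) / 0.4688 ≈ +$122 million.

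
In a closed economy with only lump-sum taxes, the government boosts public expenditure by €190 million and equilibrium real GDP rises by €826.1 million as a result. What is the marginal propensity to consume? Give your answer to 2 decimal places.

0.77

Implied spending multiplier k = ΔY/ΔG = 826.1/190 ≈ 4.3479.
Since k = 1/(1 − MPC), MPC = 1 − 1/k = 1 − ΔG/ΔY = 1 − 190/826.1 ≈ 0.77.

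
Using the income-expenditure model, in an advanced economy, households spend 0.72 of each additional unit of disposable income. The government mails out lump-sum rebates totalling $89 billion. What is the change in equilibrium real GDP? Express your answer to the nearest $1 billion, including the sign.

+$229 billion

A lump-sum tax change of −$89 billion shifts disposable income by +$89 billion; first-round consumption changes by −c × ΔT = −0.72 × (−$89 billion) = +$64.08 billion.
Expenditure multiplier = 1/(1 − MPC) = 1/(1 − 0.72) = 1/0.28 ≈ 3.571.
The tax multiplier is −c × k ≈ −2.571, so ΔY = k × (−c·ΔT) = (+$64.08 billion) / 0.28 ≈ +$229 billion.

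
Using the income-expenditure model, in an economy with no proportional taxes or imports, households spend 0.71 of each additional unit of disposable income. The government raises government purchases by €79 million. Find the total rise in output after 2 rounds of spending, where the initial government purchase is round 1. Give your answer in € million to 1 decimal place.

€135.1 million

Round 1 adds ΔG = €79 million; each later round is MPC = 0.71 times the previous.
After 2 rounds: 79 + 56.09 = ΔG·(1 − c^2)/(1 − c) = 79 × (1 − 0.5041)/0.29 ≈ €135.1 million.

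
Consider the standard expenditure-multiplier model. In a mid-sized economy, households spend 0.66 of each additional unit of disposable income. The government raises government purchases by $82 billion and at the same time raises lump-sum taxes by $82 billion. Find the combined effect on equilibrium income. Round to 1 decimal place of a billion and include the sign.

+$82.0 billion

Expenditure multiplier = 1/(1 − MPC) = 1/(1 − 0.66) = 1/0.34 ≈ 2.941.
ΔG contributes k·ΔG = (+$82 billion) / 0.34 ≈ +$241.2 billion.
ΔT of +$82 billion changes first-round spending by −c·ΔT = −$54.12 billion, contributing k·(−c·ΔT) = (−$54.12 billion) / 0.34 ≈ −$159.2 billion.
With ΔG = ΔT and no other leakages, the balanced-budget multiplier is 1, so ΔY = ΔG = +$82 billion.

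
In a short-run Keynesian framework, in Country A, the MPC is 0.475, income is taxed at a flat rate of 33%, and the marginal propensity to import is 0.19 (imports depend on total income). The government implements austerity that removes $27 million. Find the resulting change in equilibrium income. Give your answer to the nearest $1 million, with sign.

Government-spending multiplier = 1/(1 − c(1−t) + m) = 1/(1 − 0.475×0.67 + 0.19) = 1/0.87175 ≈ 1.147.
ΔY = k × ΔG = (−$27 million) / 0.87175 ≈ −$31 million.

−$31 million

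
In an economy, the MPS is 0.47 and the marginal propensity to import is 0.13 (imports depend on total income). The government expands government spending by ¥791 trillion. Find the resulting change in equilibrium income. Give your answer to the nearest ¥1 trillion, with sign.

MPC = 1 − MPS = 1 − 0.47 = 0.53.
Expenditure multiplier = 1/(1 − c + m) = 1/(1 − 0.53 + 0.13) = 1/0.6 ≈ 1.667.
ΔY = k × ΔG = (+¥791 trillion) / 0.6 ≈ +¥1,318 trillion.

+¥1,318 trillion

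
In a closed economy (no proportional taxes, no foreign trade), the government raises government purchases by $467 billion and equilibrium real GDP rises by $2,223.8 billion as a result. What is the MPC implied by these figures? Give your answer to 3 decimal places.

Implied spending multiplier k = ΔY/ΔG = 2,223.8/467 ≈ 4.7619.
Since k = 1/(1 − MPC), MPC = 1 − 1/k = 1 − ΔG/ΔY = 1 − 467/2,223.8 ≈ 0.790.

0.790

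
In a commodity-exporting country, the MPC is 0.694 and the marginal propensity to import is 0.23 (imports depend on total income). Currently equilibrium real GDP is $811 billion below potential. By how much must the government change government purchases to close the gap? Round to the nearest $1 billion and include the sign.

+$435 billion

Spending multiplier = 1/(1 − c + m) = 1/(1 − 0.694 + 0.23) = 1/0.536 ≈ 1.866.
Need ΔY = +$811 billion, so ΔG = ΔY/k = (+$811 billion) × 0.536 ≈ +$435 billion.
The government should increase government purchases by $435 billion.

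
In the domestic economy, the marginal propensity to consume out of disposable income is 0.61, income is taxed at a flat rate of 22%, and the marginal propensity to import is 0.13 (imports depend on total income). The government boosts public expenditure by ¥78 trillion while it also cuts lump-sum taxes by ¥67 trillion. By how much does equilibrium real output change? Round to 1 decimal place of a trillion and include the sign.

Expenditure multiplier = 1/(1 − c(1−t) + m) = 1/(1 − 0.61×0.78 + 0.13) = 1/0.6542 ≈ 1.529.
ΔG contributes k·ΔG = (+¥78 trillion) / 0.6542 ≈ +¥119.2 trillion.
ΔT of −¥67 trillion changes first-round spending by −c·ΔT = +¥40.87 trillion, contributing k·(−c·ΔT) = (+¥40.87 trillion) / 0.6542 ≈ +¥62.5 trillion.
Net ΔY = k(ΔG − c·ΔT) = (+¥118.87 trillion) / 0.6542 ≈ +¥181.7 trillion.

+¥181.7 trillion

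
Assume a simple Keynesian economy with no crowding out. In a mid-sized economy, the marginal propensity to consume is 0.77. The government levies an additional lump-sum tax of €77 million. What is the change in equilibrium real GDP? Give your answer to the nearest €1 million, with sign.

−€258 million

A lump-sum tax change of +€77 million shifts disposable income by −€77 million; first-round consumption changes by −c × ΔT = −0.77 × (+€77 million) = −€59.29 million.
Expenditure multiplier = 1/(1 − MPC) = 1/(1 − 0.77) = 1/0.23 ≈ 4.348.
The tax multiplier is −c × k ≈ −3.348, so ΔY = k × (−c·ΔT) = (−€59.29 million) / 0.23 ≈ −€258 million.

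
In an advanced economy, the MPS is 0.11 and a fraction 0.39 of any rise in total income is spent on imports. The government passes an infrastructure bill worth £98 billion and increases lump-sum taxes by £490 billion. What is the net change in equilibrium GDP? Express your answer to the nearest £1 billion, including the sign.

MPC = 1 − MPS = 1 − 0.11 = 0.89.
Expenditure multiplier = 1/(1 − c + m) = 1/(1 − 0.89 + 0.39) = 1/0.5 = 2.
ΔG contributes k·ΔG = (+£98 billion) / 0.5 = +£196 billion.
ΔT of +£490 billion changes first-round spending by −c·ΔT = −£436.1 billion, contributing k·(−c·ΔT) = (−£436.1 billion) / 0.5 = −£872.2 billion.
Net ΔY = k(ΔG − c·ΔT) = (−£338.1 billion) / 0.5 ≈ −£676 billion.

−£676 billion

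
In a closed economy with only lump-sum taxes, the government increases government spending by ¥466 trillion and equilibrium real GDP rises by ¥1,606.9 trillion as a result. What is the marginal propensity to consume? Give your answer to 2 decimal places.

Implied spending multiplier k = ΔY/ΔG = 1,606.9/466 ≈ 3.4483.
Since k = 1/(1 − MPC), MPC = 1 − 1/k = 1 − ΔG/ΔY = 1 − 466/1,606.9 ≈ 0.71.

0.71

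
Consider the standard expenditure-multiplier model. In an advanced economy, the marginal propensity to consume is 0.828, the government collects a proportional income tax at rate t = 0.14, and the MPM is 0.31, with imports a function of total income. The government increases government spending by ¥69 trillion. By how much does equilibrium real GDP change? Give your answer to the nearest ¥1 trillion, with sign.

+¥115 trillion

Government-spending multiplier = 1/(1 − c(1−t) + m) = 1/(1 − 0.828×0.86 + 0.31) = 1/0.59792 ≈ 1.672.
ΔY = k × ΔG = (+¥69 trillion) / 0.59792 ≈ +¥115 trillion.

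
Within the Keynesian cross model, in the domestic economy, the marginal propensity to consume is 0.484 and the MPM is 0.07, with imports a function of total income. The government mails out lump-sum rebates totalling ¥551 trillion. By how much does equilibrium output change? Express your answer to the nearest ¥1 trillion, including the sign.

A lump-sum tax change of −¥551 trillion shifts disposable income by +¥551 trillion; first-round consumption changes by −c × ΔT = −0.484 × (−¥551 trillion) = +¥266.684 trillion.
Expenditure multiplier = 1/(1 − c + m) = 1/(1 − 0.484 + 0.07) = 1/0.586 ≈ 1.706.
The tax multiplier is −c × k ≈ −0.826, so ΔY = k × (−c·ΔT) = (+¥266.684 trillion) / 0.586 ≈ +¥455 trillion.

+¥455 trillion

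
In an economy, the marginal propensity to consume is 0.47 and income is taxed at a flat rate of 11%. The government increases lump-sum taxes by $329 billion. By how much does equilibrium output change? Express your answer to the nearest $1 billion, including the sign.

A lump-sum tax change of +$329 billion shifts disposable income by −$329 billion; first-round consumption changes by −c × ΔT = −0.47 × (+$329 billion) = −$154.63 billion.
Expenditure multiplier = 1/(1 − c(1−t)) = 1/(1 − 0.47×0.89) = 1/0.5817 ≈ 1.719.
The tax multiplier is −c × k ≈ −0.808, so ΔY = k × (−c·ΔT) = (−$154.63 billion) / 0.5817 ≈ −$266 billion.

−$266 billion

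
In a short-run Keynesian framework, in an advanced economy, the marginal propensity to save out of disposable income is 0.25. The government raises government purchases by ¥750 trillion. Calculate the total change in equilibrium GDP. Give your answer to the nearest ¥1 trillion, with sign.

+¥3,000 trillion

MPC = 1 − MPS = 1 − 0.25 = 0.75.
Government-spending multiplier = 1/(1 − MPC) = 1/(1 − 0.75) = 1/0.25 = 4.
ΔY = k × ΔG = (+¥750 trillion) / 0.25 = +¥3,000 trillion.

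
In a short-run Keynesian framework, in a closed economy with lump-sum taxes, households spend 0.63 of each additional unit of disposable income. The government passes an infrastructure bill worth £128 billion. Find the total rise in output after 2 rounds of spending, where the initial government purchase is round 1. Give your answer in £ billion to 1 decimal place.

Round 1 adds ΔG = £128 billion; each later round is MPC = 0.63 times the previous.
After 2 rounds: 128 + 80.64 = ΔG·(1 − c^2)/(1 − c) = 128 × (1 − 0.3969)/0.37 ≈ £208.6 billion.

£208.6 billion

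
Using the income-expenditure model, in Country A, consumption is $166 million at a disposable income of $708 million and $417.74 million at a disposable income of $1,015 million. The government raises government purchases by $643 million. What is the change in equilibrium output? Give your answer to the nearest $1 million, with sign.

MPC = ΔC/ΔYd = (417.74 − 166)/(1,015 − 708) = 251.74/307 = 0.82.
Expenditure multiplier = 1/(1 − MPC) = 1/(1 − 0.82) = 1/0.18 ≈ 5.556.
ΔY = k × ΔG = (+$643 million) / 0.18 ≈ +$3,572 million.

+$3,572 million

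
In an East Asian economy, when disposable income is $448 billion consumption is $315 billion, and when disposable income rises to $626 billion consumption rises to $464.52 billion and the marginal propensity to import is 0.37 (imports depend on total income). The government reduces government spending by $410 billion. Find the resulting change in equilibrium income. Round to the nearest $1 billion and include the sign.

−$774 billion

MPC = ΔC/ΔYd = (464.52 − 315)/(626 − 448) = 149.52/178 = 0.84.
Spending multiplier = 1/(1 − c + m) = 1/(1 − 0.84 + 0.37) = 1/0.53 ≈ 1.887.
ΔY = k × ΔG = (−$410 billion) / 0.53 ≈ −$774 billion.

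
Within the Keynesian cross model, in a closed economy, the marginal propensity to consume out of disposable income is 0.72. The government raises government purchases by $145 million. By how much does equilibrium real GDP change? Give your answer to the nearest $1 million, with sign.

+$518 million

Government-spending multiplier = 1/(1 − MPC) = 1/(1 − 0.72) = 1/0.28 ≈ 3.571.
ΔY = k × ΔG = (+$145 million) / 0.28 ≈ +$518 million.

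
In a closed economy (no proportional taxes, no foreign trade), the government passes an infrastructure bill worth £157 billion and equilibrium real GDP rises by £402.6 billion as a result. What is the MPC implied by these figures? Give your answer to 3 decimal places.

Implied spending multiplier k = ΔY/ΔG = 402.6/157 ≈ 2.5643.
Since k = 1/(1 − MPC), MPC = 1 − 1/k = 1 − ΔG/ΔY = 1 − 157/402.6 ≈ 0.610.

0.610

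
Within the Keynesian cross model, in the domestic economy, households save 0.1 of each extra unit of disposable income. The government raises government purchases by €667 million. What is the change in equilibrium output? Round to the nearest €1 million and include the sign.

+€6,670 million

MPC = 1 − MPS = 1 − 0.1 = 0.9.
Expenditure multiplier = 1/(1 − MPC) = 1/(1 − 0.9) = 1/0.1 = 10.
ΔY = k × ΔG = (+€667 million) / 0.1 = +€6,670 million.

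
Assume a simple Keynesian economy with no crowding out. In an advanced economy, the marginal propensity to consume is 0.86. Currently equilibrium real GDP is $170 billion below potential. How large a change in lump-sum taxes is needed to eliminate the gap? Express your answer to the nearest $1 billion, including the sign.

−$28 billion

Spending multiplier = 1/(1 − MPC) = 1/(1 − 0.86) = 1/0.14 ≈ 7.143.
Tax multiplier = −c·k = −0.86/0.14 ≈ −6.143. Need ΔY = +$170 billion, so ΔT = ΔY/(−c·k) = −(+$170 billion) × 0.14 / 0.86 ≈ −$28 billion.
The government should cut lump-sum taxes by $28 billion.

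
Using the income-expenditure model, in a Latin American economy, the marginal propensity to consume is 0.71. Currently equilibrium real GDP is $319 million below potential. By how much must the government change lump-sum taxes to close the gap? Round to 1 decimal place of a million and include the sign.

−$130.3 million

Spending multiplier = 1/(1 − MPC) = 1/(1 − 0.71) = 1/0.29 ≈ 3.448.
Tax multiplier = −c·k = −0.71/0.29 ≈ −2.448. Need ΔY = +$319 million, so ΔT = ΔY/(−c·k) = −(+$319 million) × 0.29 / 0.71 ≈ −$130.3 million.
The government should cut lump-sum taxes by $130.3 million.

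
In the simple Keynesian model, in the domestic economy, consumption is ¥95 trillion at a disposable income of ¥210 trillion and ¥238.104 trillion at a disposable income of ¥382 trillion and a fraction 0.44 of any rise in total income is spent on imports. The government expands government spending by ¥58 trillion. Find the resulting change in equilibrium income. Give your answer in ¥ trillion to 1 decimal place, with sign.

MPC = ΔC/ΔYd = (238.104 − 95)/(382 − 210) = 143.104/172 = 0.832.
Spending multiplier = 1/(1 − c + m) = 1/(1 − 0.832 + 0.44) = 1/0.608 ≈ 1.645.
ΔY = k × ΔG = (+¥58 trillion) / 0.608 ≈ +¥95.4 trillion.

+¥95.4 trillion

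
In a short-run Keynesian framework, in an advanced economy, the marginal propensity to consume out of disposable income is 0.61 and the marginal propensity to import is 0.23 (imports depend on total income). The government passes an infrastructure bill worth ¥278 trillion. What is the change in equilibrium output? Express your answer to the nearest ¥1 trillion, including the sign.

+¥448 trillion

Expenditure multiplier = 1/(1 − c + m) = 1/(1 − 0.61 + 0.23) = 1/0.62 ≈ 1.613.
ΔY = k × ΔG = (+¥278 trillion) / 0.62 ≈ +¥448 trillion.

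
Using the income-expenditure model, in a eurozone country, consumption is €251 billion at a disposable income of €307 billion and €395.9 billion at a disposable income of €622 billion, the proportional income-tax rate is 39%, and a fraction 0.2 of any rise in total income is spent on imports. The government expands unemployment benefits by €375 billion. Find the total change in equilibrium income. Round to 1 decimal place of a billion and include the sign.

MPC = ΔC/ΔYd = (395.9 − 251)/(622 − 307) = 144.9/315 = 0.46.
The transfer change shifts disposable income by +€375 billion, so first-round consumption changes by c·ΔTR = 0.46 × (+€375 billion) = +€172.5 billion.
Expenditure multiplier = 1/(1 − c(1−t) + m) = 1/(1 − 0.46×0.61 + 0.2) = 1/0.9194 ≈ 1.088.
The transfer multiplier is c × k ≈ 0.5, so ΔY = k × (c·ΔTR) = (+€172.5 billion) / 0.9194 ≈ +€187.6 billion.

+€187.6 billion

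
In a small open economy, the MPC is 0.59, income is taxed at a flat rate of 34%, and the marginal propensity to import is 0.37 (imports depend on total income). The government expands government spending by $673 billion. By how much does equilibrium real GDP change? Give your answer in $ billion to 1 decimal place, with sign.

+$686.3 billion

Government-spending multiplier = 1/(1 − c(1−t) + m) = 1/(1 − 0.59×0.66 + 0.37) = 1/0.9806 ≈ 1.02.
ΔY = k × ΔG = (+$673 billion) / 0.9806 ≈ +$686.3 billion.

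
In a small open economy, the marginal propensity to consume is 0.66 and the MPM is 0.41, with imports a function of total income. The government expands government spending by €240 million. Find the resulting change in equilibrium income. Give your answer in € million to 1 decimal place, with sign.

Government-spending multiplier = 1/(1 − c + m) = 1/(1 − 0.66 + 0.41) = 1/0.75 ≈ 1.333.
ΔY = k × ΔG = (+€240 million) / 0.75 = +€320 million.

+€320.0 million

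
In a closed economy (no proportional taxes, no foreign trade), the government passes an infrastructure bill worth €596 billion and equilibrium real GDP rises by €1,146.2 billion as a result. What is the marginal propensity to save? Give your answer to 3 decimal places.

Implied spending multiplier k = ΔY/ΔG = 1,146.2/596 ≈ 1.9232.
Since k = 1/(1 − MPC), MPC = 1 − 1/k = 1 − ΔG/ΔY = 1 − 596/1,146.2 ≈ 0.480.
MPS = 1 − MPC = 0.520.

0.520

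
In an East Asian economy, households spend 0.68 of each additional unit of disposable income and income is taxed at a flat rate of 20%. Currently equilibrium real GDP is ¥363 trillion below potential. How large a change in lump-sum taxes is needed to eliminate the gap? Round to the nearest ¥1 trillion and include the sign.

−¥243 trillion

Spending multiplier = 1/(1 − c(1−t)) = 1/(1 − 0.68×0.8) = 1/0.456 ≈ 2.193.
Tax multiplier = −c·k = −0.68/0.456 ≈ −1.491. Need ΔY = +¥363 trillion, so ΔT = ΔY/(−c·k) = −(+¥363 trillion) × 0.456 / 0.68 ≈ −¥243 trillion.
The government should cut lump-sum taxes by ¥243 trillion.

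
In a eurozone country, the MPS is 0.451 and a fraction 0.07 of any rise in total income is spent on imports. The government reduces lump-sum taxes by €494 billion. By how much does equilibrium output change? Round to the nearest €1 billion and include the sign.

MPC = 1 − MPS = 1 − 0.451 = 0.549.
A lump-sum tax change of −€494 billion shifts disposable income by +€494 billion; first-round consumption changes by −c × ΔT = −0.549 × (−€494 billion) = +€271.206 billion.
Expenditure multiplier = 1/(1 − c + m) = 1/(1 − 0.549 + 0.07) = 1/0.521 ≈ 1.919.
The tax multiplier is −c × k ≈ −1.054, so ΔY = k × (−c·ΔT) = (+€271.206 billion) / 0.521 ≈ +€521 billion.

+€521 billion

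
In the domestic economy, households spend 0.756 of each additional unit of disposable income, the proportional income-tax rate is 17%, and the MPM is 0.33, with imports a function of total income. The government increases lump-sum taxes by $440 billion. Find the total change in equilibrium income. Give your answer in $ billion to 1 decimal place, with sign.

A lump-sum tax change of +$440 billion shifts disposable income by −$440 billion; first-round consumption changes by −c × ΔT = −0.756 × (+$440 billion) = −$332.64 billion.
Expenditure multiplier = 1/(1 − c(1−t) + m) = 1/(1 − 0.756×0.83 + 0.33) = 1/0.70252 ≈ 1.423.
The tax multiplier is −c × k ≈ −1.076, so ΔY = k × (−c·ΔT) = (−$332.64 billion) / 0.70252 ≈ −$473.5 billion.

−$473.5 billion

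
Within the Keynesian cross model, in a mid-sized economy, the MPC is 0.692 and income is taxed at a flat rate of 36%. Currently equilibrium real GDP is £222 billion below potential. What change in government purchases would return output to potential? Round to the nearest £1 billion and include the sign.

+£124 billion

Spending multiplier = 1/(1 − c(1−t)) = 1/(1 − 0.692×0.64) = 1/0.55712 ≈ 1.795.
Need ΔY = +£222 billion, so ΔG = ΔY/k = (+£222 billion) × 0.55712 ≈ +£124 billion.
The government should increase government purchases by £124 billion.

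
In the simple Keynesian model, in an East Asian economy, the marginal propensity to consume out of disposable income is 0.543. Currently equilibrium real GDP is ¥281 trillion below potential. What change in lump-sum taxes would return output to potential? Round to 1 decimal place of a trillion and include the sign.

−¥236.5 trillion

Spending multiplier = 1/(1 − MPC) = 1/(1 − 0.543) = 1/0.457 ≈ 2.188.
Tax multiplier = −c·k = −0.543/0.457 ≈ −1.188. Need ΔY = +¥281 trillion, so ΔT = ΔY/(−c·k) = −(+¥281 trillion) × 0.457 / 0.543 ≈ −¥236.5 trillion.
The government should cut lump-sum taxes by ¥236.5 trillion.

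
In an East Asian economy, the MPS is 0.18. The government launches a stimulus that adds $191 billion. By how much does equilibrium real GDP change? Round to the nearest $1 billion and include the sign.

+$1,061 billion

MPC = 1 − MPS = 1 − 0.18 = 0.82.
Government-spending multiplier = 1/(1 − MPC) = 1/(1 − 0.82) = 1/0.18 ≈ 5.556.
ΔY = k × ΔG = (+$191 billion) / 0.18 ≈ +$1,061 billion.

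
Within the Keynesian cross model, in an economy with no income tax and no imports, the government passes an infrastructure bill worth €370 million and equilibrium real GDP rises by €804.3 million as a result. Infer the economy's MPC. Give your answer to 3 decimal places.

Implied spending multiplier k = ΔY/ΔG = 804.3/370 ≈ 2.1738.
Since k = 1/(1 − MPC), MPC = 1 − 1/k = 1 − ΔG/ΔY = 1 − 370/804.3 ≈ 0.540.

0.540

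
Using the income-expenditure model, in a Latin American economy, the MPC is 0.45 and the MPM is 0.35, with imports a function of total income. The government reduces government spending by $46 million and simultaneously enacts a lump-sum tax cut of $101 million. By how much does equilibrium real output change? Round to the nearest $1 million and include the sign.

−$1 million

Expenditure multiplier = 1/(1 − c + m) = 1/(1 − 0.45 + 0.35) = 1/0.9 ≈ 1.111.
ΔG contributes k·ΔG = (−$46 million) / 0.9 ≈ −$51.1 million.
ΔT of −$101 million changes first-round spending by −c·ΔT = +$45.45 million, contributing k·(−c·ΔT) = (+$45.45 million) / 0.9 = +$50.5 million.
Net ΔY = k(ΔG − c·ΔT) = (−$0.55 million) / 0.9 ≈ −$1 million.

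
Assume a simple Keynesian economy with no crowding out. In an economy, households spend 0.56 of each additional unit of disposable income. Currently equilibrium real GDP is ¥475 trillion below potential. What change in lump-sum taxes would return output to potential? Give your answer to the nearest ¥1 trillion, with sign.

−¥373 trillion

Spending multiplier = 1/(1 − MPC) = 1/(1 − 0.56) = 1/0.44 ≈ 2.273.
Tax multiplier = −c·k = −0.56/0.44 ≈ −1.273. Need ΔY = +¥475 trillion, so ΔT = ΔY/(−c·k) = −(+¥475 trillion) × 0.44 / 0.56 ≈ −¥373 trillion.
The government should cut lump-sum taxes by ¥373 trillion.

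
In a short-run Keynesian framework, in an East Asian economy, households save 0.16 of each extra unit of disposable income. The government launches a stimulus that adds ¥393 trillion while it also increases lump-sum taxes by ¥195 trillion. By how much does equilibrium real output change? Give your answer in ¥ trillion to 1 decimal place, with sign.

MPC = 1 − MPS = 1 − 0.16 = 0.84.
Expenditure multiplier = 1/(1 − MPC) = 1/(1 − 0.84) = 1/0.16 = 6.25.
ΔG contributes k·ΔG = (+¥393 trillion) / 0.16 ≈ +¥2,456.3 trillion.
ΔT of +¥195 trillion changes first-round spending by −c·ΔT = −¥163.8 trillion, contributing k·(−c·ΔT) = (−¥163.8 trillion) / 0.16 ≈ −¥1,023.8 trillion.
Net ΔY = k(ΔG − c·ΔT) = (+¥229.2 trillion) / 0.16 = +¥1,432.5 trillion.

+¥1,432.5 trillion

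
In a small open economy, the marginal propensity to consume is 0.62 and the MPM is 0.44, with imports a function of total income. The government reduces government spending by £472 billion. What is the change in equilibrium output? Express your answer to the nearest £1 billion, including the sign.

−£576 billion

Spending multiplier = 1/(1 − c + m) = 1/(1 − 0.62 + 0.44) = 1/0.82 ≈ 1.22.
ΔY = k × ΔG = (−£472 billion) / 0.82 ≈ −£576 billion.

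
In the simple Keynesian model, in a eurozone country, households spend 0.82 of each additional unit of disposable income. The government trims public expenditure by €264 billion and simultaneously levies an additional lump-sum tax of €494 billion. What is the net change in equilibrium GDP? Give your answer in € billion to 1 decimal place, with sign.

−€3,717.1 billion

Expenditure multiplier = 1/(1 − MPC) = 1/(1 − 0.82) = 1/0.18 ≈ 5.556.
ΔG contributes k·ΔG = (−€264 billion) / 0.18 ≈ −€1,466.7 billion.
ΔT of +€494 billion changes first-round spending by −c·ΔT = −€405.08 billion, contributing k·(−c·ΔT) = (−€405.08 billion) / 0.18 ≈ −€2,250.4 billion.
Net ΔY = k(ΔG − c·ΔT) = (−€669.08 billion) / 0.18 ≈ −€3,717.1 billion.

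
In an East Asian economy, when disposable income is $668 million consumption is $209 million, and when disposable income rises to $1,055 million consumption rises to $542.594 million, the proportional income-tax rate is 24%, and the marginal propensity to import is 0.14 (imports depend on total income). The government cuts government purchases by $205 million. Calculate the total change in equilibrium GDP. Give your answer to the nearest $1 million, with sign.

MPC = ΔC/ΔYd = (542.594 − 209)/(1,055 − 668) = 333.594/387 = 0.862.
Government-spending multiplier = 1/(1 − c(1−t) + m) = 1/(1 − 0.862×0.76 + 0.14) = 1/0.48488 ≈ 2.062.
ΔY = k × ΔG = (−$205 million) / 0.48488 ≈ −$423 million.

−$423 million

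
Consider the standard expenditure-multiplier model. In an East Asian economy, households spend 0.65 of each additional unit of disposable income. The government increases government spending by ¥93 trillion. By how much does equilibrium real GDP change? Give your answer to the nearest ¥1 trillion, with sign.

Spending multiplier = 1/(1 − MPC) = 1/(1 − 0.65) = 1/0.35 ≈ 2.857.
ΔY = k × ΔG = (+¥93 trillion) / 0.35 ≈ +¥266 trillion.

+¥266 trillion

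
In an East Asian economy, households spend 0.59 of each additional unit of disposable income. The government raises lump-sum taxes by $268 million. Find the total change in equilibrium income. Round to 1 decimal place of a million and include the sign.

A lump-sum tax change of +$268 million shifts disposable income by −$268 million; first-round consumption changes by −c × ΔT = −0.59 × (+$268 million) = −$158.12 million.
Expenditure multiplier = 1/(1 − MPC) = 1/(1 − 0.59) = 1/0.41 ≈ 2.439.
The tax multiplier is −c × k ≈ −1.439, so ΔY = k × (−c·ΔT) = (−$158.12 million) / 0.41 ≈ −$385.7 million.

−$385.7 million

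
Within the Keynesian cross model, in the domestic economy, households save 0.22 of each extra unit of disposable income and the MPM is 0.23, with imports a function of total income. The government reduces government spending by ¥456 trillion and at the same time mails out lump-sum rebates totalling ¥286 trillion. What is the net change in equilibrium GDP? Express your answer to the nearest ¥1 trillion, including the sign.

MPC = 1 − MPS = 1 − 0.22 = 0.78.
Expenditure multiplier = 1/(1 − c + m) = 1/(1 − 0.78 + 0.23) = 1/0.45 ≈ 2.222.
ΔG contributes k·ΔG = (−¥456 trillion) / 0.45 ≈ −¥1,013.3 trillion.
ΔT of −¥286 trillion changes first-round spending by −c·ΔT = +¥223.08 trillion, contributing k·(−c·ΔT) = (+¥223.08 trillion) / 0.45 ≈ +¥495.7 trillion.
Net ΔY = k(ΔG − c·ΔT) = (−¥232.92 trillion) / 0.45 ≈ −¥518 trillion.

−¥518 trillion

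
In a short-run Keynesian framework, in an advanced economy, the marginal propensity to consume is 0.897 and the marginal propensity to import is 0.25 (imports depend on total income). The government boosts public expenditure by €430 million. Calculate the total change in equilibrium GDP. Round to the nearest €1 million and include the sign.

+€1,218 million

Spending multiplier = 1/(1 − c + m) = 1/(1 − 0.897 + 0.25) = 1/0.353 ≈ 2.833.
ΔY = k × ΔG = (+€430 million) / 0.353 ≈ +€1,218 million.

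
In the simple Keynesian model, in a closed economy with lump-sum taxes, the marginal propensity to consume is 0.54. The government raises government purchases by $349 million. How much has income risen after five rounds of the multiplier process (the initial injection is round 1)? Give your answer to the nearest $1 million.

Round 1 adds ΔG = $349 million; each later round is MPC = 0.54 times the previous.
After 5 rounds: 349 + 188.46 + 101.7684 + 54.954936 + 29.67566544 = ΔG·(1 − c^5)/(1 − c) = 349 × (1 − 0.0459165024)/0.46 ≈ $724 million.

$724 million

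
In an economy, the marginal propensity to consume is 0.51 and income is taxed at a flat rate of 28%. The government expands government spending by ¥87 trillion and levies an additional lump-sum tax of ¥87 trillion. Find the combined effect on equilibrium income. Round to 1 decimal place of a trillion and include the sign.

+¥67.4 trillion

Expenditure multiplier = 1/(1 − c(1−t)) = 1/(1 − 0.51×0.72) = 1/0.6328 ≈ 1.58.
ΔG contributes k·ΔG = (+¥87 trillion) / 0.6328 ≈ +¥137.5 trillion.
ΔT of +¥87 trillion changes first-round spending by −c·ΔT = −¥44.37 trillion, contributing k·(−c·ΔT) = (−¥44.37 trillion) / 0.6328 ≈ −¥70.1 trillion.
Net ΔY = k(ΔG − c·ΔT) = (+¥42.63 trillion) / 0.6328 ≈ +¥67.4 trillion.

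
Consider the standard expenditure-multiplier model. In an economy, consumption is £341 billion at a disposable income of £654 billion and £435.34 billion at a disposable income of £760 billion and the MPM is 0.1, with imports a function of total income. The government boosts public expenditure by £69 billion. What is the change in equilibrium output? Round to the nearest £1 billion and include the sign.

MPC = ΔC/ΔYd = (435.34 − 341)/(760 − 654) = 94.34/106 = 0.89.
Spending multiplier = 1/(1 − c + m) = 1/(1 − 0.89 + 0.1) = 1/0.21 ≈ 4.762.
ΔY = k × ΔG = (+£69 billion) / 0.21 ≈ +£329 billion.

+£329 billion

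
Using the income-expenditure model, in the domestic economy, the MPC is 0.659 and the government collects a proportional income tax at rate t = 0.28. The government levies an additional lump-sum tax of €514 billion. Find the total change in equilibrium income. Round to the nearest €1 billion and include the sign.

−€645 billion

A lump-sum tax change of +€514 billion shifts disposable income by −€514 billion; first-round consumption changes by −c × ΔT = −0.659 × (+€514 billion) = −€338.726 billion.
Expenditure multiplier = 1/(1 − c(1−t)) = 1/(1 − 0.659×0.72) = 1/0.52552 ≈ 1.903.
The tax multiplier is −c × k ≈ −1.254, so ΔY = k × (−c·ΔT) = (−€338.726 billion) / 0.52552 ≈ −€645 billion.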